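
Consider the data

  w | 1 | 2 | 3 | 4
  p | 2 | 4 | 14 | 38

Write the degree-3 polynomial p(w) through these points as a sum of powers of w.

Newton's divided differences:
p[1,2] = (4 - 2) / (2 - 1) = 2
p[2,3] = (14 - 4) / (3 - 2) = 10
p[3,4] = (38 - 14) / (4 - 3) = 24
p[1,2,3] = (10 - 2) / (3 - 1) = 4
p[2,3,4] = (24 - 10) / (4 - 2) = 7
p[1,2,3,4] = (7 - 4) / (4 - 1) = 1
p(w) = 2 + 2·(w - 1) + 4·(w - 1)(w - 2) + 1·(w - 1)(w - 2)(w - 3)
Expanding: p(w) = w^3 - 2w^2 + w + 2

p(w) = w^3 - 2w^2 + w + 2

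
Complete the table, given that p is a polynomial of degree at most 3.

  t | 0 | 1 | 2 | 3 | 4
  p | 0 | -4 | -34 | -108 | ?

-244

The 4 known values determine p uniquely (degree ≤ 3).
L_0(4) = (3)·(2)·(1)/[(-1)·(-2)·(-3)] = -1
L_1(4) = (4)·(2)·(1)/[(1)·(-1)·(-2)] = 4
L_2(4) = (4)·(3)·(1)/[(2)·(1)·(-1)] = -6
L_3(4) = (4)·(3)·(2)/[(3)·(2)·(1)] = 4
Sum: 0 + (-4)·(4) + (-34)·(-6) + (-108)·(4) = -244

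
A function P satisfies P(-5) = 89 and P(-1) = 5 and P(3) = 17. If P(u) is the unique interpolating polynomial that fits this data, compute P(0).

-1

Using Newton's divided-difference form:
P[-5,-1] = (5 - 89) / (-1 - (-5)) = -21
P[-1,3] = (17 - 5) / (3 - (-1)) = 3
P[-5,-1,3] = (3 - (-21)) / (3 - (-5)) = 3
P(0) = 89 + (-21)·(5) + 3·(5)·(1) = -1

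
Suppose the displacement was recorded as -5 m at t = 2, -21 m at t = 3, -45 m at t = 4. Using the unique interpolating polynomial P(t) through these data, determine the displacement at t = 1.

Using Newton's divided-difference form:
P[2,3] = (-21 - (-5)) / (3 - 2) = -16
P[3,4] = (-45 - (-21)) / (4 - 3) = -24
P[2,3,4] = (-24 - (-16)) / (4 - 2) = -4
P(1) = -5 + (-16)·(-1) + (-4)·(-1)·(-2) = 3

3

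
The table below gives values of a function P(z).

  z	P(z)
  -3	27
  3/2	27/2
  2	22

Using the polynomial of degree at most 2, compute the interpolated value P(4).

Using Newton's divided-difference form:
P[-3,3/2] = (27/2 - 27) / (3/2 - (-3)) = -3
P[3/2,2] = (22 - 27/2) / (2 - 3/2) = 17
P[-3,3/2,2] = (17 - (-3)) / (2 - (-3)) = 4
P(4) = 27 + (-3)·(7) + 4·(7)·(5/2) = 76

76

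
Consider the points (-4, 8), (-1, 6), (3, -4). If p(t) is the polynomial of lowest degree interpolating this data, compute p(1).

Evaluate each Lagrange basis at t = 1:
L_0(1) = (2)·(-2)/[(-3)·(-7)] = -4/21
L_1(1) = (5)·(-2)/[(3)·(-4)] = 5/6
L_2(1) = (5)·(2)/[(7)·(4)] = 5/14
Sum: 8·(-4/21) + 6·(5/6) + (-4)·(5/14) = 43/21

43/21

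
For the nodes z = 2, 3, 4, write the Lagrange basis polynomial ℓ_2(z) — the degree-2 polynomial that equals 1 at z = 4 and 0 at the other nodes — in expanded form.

ℓ_2(z) = (z - 2)(z - 3) / [(2)·(1)]
       = (z^2 - 5z + 6) / (2)

ℓ_2(z) = (1/2)z^2 - (5/2)z + 3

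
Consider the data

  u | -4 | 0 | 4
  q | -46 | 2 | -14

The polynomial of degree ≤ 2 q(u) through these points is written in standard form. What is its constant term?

2

L_0(u) = u(u - 4) / [32] = (1/32)u^2 - (1/8)u
L_1(u) = (u + 4)(u - 4) / [-16] = -(1/16)u^2 + 1
L_2(u) = (u + 4)u / [32] = (1/32)u^2 + (1/8)u
q(u) = (-46)·L_0 + 2·L_1 + (-14)·L_2
Only the constant term is needed; take it from each L_i and combine:
(-46)·(0) + 2·(1) + (-14)·(0) = 2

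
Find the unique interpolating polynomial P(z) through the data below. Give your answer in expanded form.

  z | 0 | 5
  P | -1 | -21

L_0(z) = (z - 5) / [-5] = -(1/5)z + 1
L_1(z) = z / [5] = (1/5)z
P(z) = (-1)·L_0 + (-21)·L_1
  (-1)·L_0(z) = (1/5)z - 1
  (-21)·L_1(z) = -(21/5)z
Adding term by term: -4z - 1

P(z) = -4z - 1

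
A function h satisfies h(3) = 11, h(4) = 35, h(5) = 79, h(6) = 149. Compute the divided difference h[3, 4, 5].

10

h[3,4] = (35 - 11) / (4 - 3) = 24
h[4,5] = (79 - 35) / (5 - 4) = 44
h[3,4,5] = (44 - 24) / (5 - 3) = 10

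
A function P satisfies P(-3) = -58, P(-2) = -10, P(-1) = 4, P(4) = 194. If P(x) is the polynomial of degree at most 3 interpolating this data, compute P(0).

Using Newton's divided-difference form:
P[-3,-2] = (-10 - (-58)) / (-2 - (-3)) = 48
P[-2,-1] = (4 - (-10)) / (-1 - (-2)) = 14
P[-1,4] = (194 - 4) / (4 - (-1)) = 38
P[-3,-2,-1] = (14 - 48) / (-1 - (-3)) = -17
P[-2,-1,4] = (38 - 14) / (4 - (-2)) = 4
P[-3,-2,-1,4] = (4 - (-17)) / (4 - (-3)) = 3
P(0) = -58 + 48·(3) + (-17)·(3)·(2) + 3·(3)·(2)·(1) = 2

2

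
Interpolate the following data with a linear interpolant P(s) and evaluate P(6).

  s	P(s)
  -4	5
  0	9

15

Evaluate each Lagrange basis at s = 6:
L_0(6) = (6)/[(-4)] = -3/2
L_1(6) = (10)/[(4)] = 5/2
Sum: 5·(-3/2) + 9·(5/2) = 15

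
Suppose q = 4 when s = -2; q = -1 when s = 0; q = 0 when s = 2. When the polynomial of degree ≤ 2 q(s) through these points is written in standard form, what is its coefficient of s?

Build the Lagrange basis polynomials:
L_0(s) = s(s - 2) / [8] = (1/8)s^2 - (1/4)s
L_1(s) = (s + 2)(s - 2) / [-4] = -(1/4)s^2 + 1
L_2(s) = (s + 2)s / [8] = (1/8)s^2 + (1/4)s
q(s) = 4·L_0 + (-1)·L_1 + 0·L_2
Only the coefficient of s is needed; take it from each L_i and combine:
4·(-1/4) + (-1)·(0) + 0·(1/4) = -1

-1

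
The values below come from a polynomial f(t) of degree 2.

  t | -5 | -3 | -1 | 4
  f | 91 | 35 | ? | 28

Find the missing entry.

3

The 3 known values determine f uniquely (degree ≤ 2).
Evaluate each Lagrange basis at t = -1:
L_0(-1) = (2)·(-5)/[(-2)·(-9)] = -5/9
L_1(-1) = (4)·(-5)/[(2)·(-7)] = 10/7
L_2(-1) = (4)·(2)/[(9)·(7)] = 8/63
Sum: 91·(-5/9) + 35·(10/7) + 28·(8/63) = 3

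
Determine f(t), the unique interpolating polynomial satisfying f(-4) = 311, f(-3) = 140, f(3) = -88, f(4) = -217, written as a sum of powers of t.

L_0(t) = (t + 3)(t - 3)(t - 4) / [-56] = -(1/56)t^3 + (1/14)t^2 + (9/56)t - 9/14
L_1(t) = (t + 4)(t - 3)(t - 4) / [42] = (1/42)t^3 - (1/14)t^2 - (8/21)t + 8/7
L_2(t) = (t + 4)(t + 3)(t - 4) / [-42] = -(1/42)t^3 - (1/14)t^2 + (8/21)t + 8/7
L_3(t) = (t + 4)(t + 3)(t - 3) / [56] = (1/56)t^3 + (1/14)t^2 - (9/56)t - 9/14
f(t) = 311·L_0 + 140·L_1 + (-88)·L_2 + (-217)·L_3
  311·L_0(t) = -(311/56)t^3 + (311/14)t^2 + (2799/56)t - 2799/14
  140·L_1(t) = (10/3)t^3 - 10t^2 - (160/3)t + 160
  (-88)·L_2(t) = (44/21)t^3 + (44/7)t^2 - (704/21)t - 704/7
  (-217)·L_3(t) = -(31/8)t^3 - (31/2)t^2 + (279/8)t + 279/2
Adding term by term: -4t^3 + 3t^2 - 2t - 1

f(t) = -4t^3 + 3t^2 - 2t - 1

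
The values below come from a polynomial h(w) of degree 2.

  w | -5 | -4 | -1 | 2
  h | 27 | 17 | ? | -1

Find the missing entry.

The 3 known values determine h uniquely (degree ≤ 2).
L_0(-1) = (3)·(-3)/[(-1)·(-7)] = -9/7
L_1(-1) = (4)·(-3)/[(1)·(-6)] = 2
L_2(-1) = (4)·(3)/[(7)·(6)] = 2/7
Sum: 27·(-9/7) + 17·(2) + (-1)·(2/7) = -1

-1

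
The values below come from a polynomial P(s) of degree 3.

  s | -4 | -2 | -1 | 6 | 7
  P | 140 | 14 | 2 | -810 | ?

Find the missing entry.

-1246

The 4 known values determine P uniquely (degree ≤ 3).
Evaluate each Lagrange basis at s = 7:
L_0(7) = (9)·(8)·(1)/[(-2)·(-3)·(-10)] = -6/5
L_1(7) = (11)·(8)·(1)/[(2)·(-1)·(-8)] = 11/2
L_2(7) = (11)·(9)·(1)/[(3)·(1)·(-7)] = -33/7
L_3(7) = (11)·(9)·(8)/[(10)·(8)·(7)] = 99/70
Sum: 140·(-6/5) + 14·(11/2) + 2·(-33/7) + (-810)·(99/70) = -1246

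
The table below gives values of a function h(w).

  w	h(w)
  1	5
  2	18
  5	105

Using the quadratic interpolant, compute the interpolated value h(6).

150

Evaluate each Lagrange basis at w = 6:
L_0(6) = (4)·(1)/[(-1)·(-4)] = 1
L_1(6) = (5)·(1)/[(1)·(-3)] = -5/3
L_2(6) = (5)·(4)/[(4)·(3)] = 5/3
Sum: 5·(1) + 18·(-5/3) + 105·(5/3) = 150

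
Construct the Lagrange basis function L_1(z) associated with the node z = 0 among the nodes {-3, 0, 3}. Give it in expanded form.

L_1(z) = -(1/9)z^2 + 1

L_1(z) = (z + 3)(z - 3) / [(3)·(-3)]
       = (z^2 - 9) / (-9)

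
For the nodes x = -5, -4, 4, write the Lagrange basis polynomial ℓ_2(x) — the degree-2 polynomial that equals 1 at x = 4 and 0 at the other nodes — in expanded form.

ℓ_2(x) = (x + 5)(x + 4) / [(9)·(8)]
       = (x^2 + 9x + 20) / (72)

ℓ_2(x) = (1/72)x^2 + (1/8)x + 5/18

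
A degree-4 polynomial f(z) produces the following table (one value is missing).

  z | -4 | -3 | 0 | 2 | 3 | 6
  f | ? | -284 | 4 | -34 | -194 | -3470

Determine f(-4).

The 5 known values determine f uniquely (degree ≤ 4).
Evaluate each Lagrange basis at z = -4:
L_0(-4) = (-4)·(-6)·(-7)·(-10)/[(-3)·(-5)·(-6)·(-9)] = 56/27
L_1(-4) = (-1)·(-6)·(-7)·(-10)/[(3)·(-2)·(-3)·(-6)] = -35/9
L_2(-4) = (-1)·(-4)·(-7)·(-10)/[(5)·(2)·(-1)·(-4)] = 7
L_3(-4) = (-1)·(-4)·(-6)·(-10)/[(6)·(3)·(1)·(-3)] = -40/9
L_4(-4) = (-1)·(-4)·(-6)·(-7)/[(9)·(6)·(4)·(3)] = 7/27
Sum: (-284)·(56/27) + 4·(-35/9) + (-34)·(7) + (-194)·(-40/9) + (-3470)·(7/27) = -880

-880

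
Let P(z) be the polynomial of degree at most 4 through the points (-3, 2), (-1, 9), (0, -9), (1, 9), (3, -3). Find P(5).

-2552/3

Using Newton's divided-difference form:
P[-3,-1] = (9 - 2) / (-1 - (-3)) = 7/2
P[-1,0] = (-9 - 9) / (0 - (-1)) = -18
P[0,1] = (9 - (-9)) / (1 - 0) = 18
P[1,3] = (-3 - 9) / (3 - 1) = -6
P[-3,-1,0] = (-18 - 7/2) / (0 - (-3)) = -43/6
P[-1,0,1] = (18 - (-18)) / (1 - (-1)) = 18
P[0,1,3] = (-6 - 18) / (3 - 0) = -8
P[-3,-1,0,1] = (18 - (-43/6)) / (1 - (-3)) = 151/24
P[-1,0,1,3] = (-8 - 18) / (3 - (-1)) = -13/2
P[-3,-1,0,1,3] = (-13/2 - 151/24) / (3 - (-3)) = -307/144
P(5) = 2 + (7/2)·(8) + (-43/6)·(8)·(6) + (151/24)·(8)·(6)·(5) + (-307/144)·(8)·(6)·(5)·(4) = -2552/3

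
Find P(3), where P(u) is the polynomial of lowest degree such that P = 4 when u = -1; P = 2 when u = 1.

Evaluate each Lagrange basis at u = 3:
L_0(3) = (2)/[(-2)] = -1
L_1(3) = (4)/[(2)] = 2
Sum: 4·(-1) + 2·(2) = 0

0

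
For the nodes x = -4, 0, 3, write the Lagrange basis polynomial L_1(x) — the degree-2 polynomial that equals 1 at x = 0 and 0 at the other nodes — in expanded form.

L_1(x) = (x + 4)(x - 3) / [(4)·(-3)]
       = (x^2 + x - 12) / (-12)

L_1(x) = -(1/12)x^2 - (1/12)x + 1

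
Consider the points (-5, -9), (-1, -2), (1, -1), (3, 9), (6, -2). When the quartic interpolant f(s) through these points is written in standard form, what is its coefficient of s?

L_0(s) = (s + 1)(s - 1)(s - 3)(s - 6) / [2112] = (1/2112)s^4 - (3/704)s^3 + (17/2112)s^2 + (3/704)s - 3/352
L_1(s) = (s + 5)(s - 1)(s - 3)(s - 6) / [-224] = -(1/224)s^4 + (5/224)s^3 + (23/224)s^2 - (117/224)s + 45/112
L_2(s) = (s + 5)(s + 1)(s - 3)(s - 6) / [120] = (1/120)s^4 - (1/40)s^3 - (31/120)s^2 + (21/40)s + 3/4
L_3(s) = (s + 5)(s + 1)(s - 1)(s - 6) / [-192] = -(1/192)s^4 + (1/192)s^3 + (31/192)s^2 - (1/192)s - 5/32
L_4(s) = (s + 5)(s + 1)(s - 1)(s - 3) / [1155] = (1/1155)s^4 + (2/1155)s^3 - (16/1155)s^2 - (2/1155)s + 1/77
f(s) = (-9)·L_0 + (-2)·L_1 + (-1)·L_2 + 9·L_3 + (-2)·L_4
Only the coefficient of s is needed; take it from each L_i and combine:
(-9)·(3/704) + (-2)·(-117/224) + (-1)·(21/40) + 9·(-1/192) + (-2)·(-2/1155) = 289/660

289/660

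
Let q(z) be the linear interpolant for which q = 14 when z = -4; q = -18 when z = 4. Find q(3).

-14

L_0(3) = (-1)/[(-8)] = 1/8
L_1(3) = (7)/[(8)] = 7/8
Sum: 14·(1/8) + (-18)·(7/8) = -14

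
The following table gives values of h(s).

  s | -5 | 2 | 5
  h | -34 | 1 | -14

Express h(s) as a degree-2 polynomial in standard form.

Newton's divided differences:
h[-5,2] = (1 - (-34)) / (2 - (-5)) = 5
h[2,5] = (-14 - 1) / (5 - 2) = -5
h[-5,2,5] = (-5 - 5) / (5 - (-5)) = -1
h(s) = -34 + 5·(s + 5) + (-1)·(s + 5)(s - 2)
Expanding: h(s) = -s^2 + 2s + 1

h(s) = -s^2 + 2s + 1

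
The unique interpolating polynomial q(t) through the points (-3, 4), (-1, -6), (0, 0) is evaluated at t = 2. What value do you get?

34

Evaluate each Lagrange basis at t = 2:
L_0(2) = (3)·(2)/[(-2)·(-3)] = 1
L_1(2) = (5)·(2)/[(2)·(-1)] = -5
L_2(2) = (5)·(3)/[(3)·(1)] = 5
Sum: 4·(1) + (-6)·(-5) + 0 = 34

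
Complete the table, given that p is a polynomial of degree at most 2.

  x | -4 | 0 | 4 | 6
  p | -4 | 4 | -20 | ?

-44

The 3 known values determine p uniquely (degree ≤ 2).
Evaluate each Lagrange basis at x = 6:
L_0(6) = (6)·(2)/[(-4)·(-8)] = 3/8
L_1(6) = (10)·(2)/[(4)·(-4)] = -5/4
L_2(6) = (10)·(6)/[(8)·(4)] = 15/8
Sum: (-4)·(3/8) + 4·(-5/4) + (-20)·(15/8) = -44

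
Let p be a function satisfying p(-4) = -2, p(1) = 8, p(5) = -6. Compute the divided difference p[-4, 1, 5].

p[-4,1] = (8 - (-2)) / (1 - (-4)) = 2
p[1,5] = (-6 - 8) / (5 - 1) = -7/2
p[-4,1,5] = (-7/2 - 2) / (5 - (-4)) = -11/18

-11/18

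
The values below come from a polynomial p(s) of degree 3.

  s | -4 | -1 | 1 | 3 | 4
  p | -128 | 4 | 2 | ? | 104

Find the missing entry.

The 4 known values determine p uniquely (degree ≤ 3).
Evaluate each Lagrange basis at s = 3:
L_0(3) = (4)·(2)·(-1)/[(-3)·(-5)·(-8)] = 1/15
L_1(3) = (7)·(2)·(-1)/[(3)·(-2)·(-5)] = -7/15
L_2(3) = (7)·(4)·(-1)/[(5)·(2)·(-3)] = 14/15
L_3(3) = (7)·(4)·(2)/[(8)·(5)·(3)] = 7/15
Sum: (-128)·(1/15) + 4·(-7/15) + 2·(14/15) + 104·(7/15) = 40

40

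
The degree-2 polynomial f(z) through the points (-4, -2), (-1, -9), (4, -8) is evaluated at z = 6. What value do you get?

L_0(6) = (7)·(2)/[(-3)·(-8)] = 7/12
L_1(6) = (10)·(2)/[(3)·(-5)] = -4/3
L_2(6) = (10)·(7)/[(8)·(5)] = 7/4
Sum: (-2)·(7/12) + (-9)·(-4/3) + (-8)·(7/4) = -19/6

-19/6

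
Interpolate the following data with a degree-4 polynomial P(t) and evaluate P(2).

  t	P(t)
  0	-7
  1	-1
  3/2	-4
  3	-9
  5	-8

-3047/420

Using Newton's divided-difference form:
P[0,1] = (-1 - (-7)) / (1 - 0) = 6
P[1,3/2] = (-4 - (-1)) / (3/2 - 1) = -6
P[3/2,3] = (-9 - (-4)) / (3 - 3/2) = -10/3
P[3,5] = (-8 - (-9)) / (5 - 3) = 1/2
P[0,1,3/2] = (-6 - 6) / (3/2 - 0) = -8
P[1,3/2,3] = (-10/3 - (-6)) / (3 - 1) = 4/3
P[3/2,3,5] = (1/2 - (-10/3)) / (5 - 3/2) = 23/21
P[0,1,3/2,3] = (4/3 - (-8)) / (3 - 0) = 28/9
P[1,3/2,3,5] = (23/21 - 4/3) / (5 - 1) = -5/84
P[0,1,3/2,3,5] = (-5/84 - 28/9) / (5 - 0) = -799/1260
P(2) = -7 + 6·(2) + (-8)·(2)·(1) + (28/9)·(2)·(1)·(1/2) + (-799/1260)·(2)·(1)·(1/2)·(-1) = -3047/420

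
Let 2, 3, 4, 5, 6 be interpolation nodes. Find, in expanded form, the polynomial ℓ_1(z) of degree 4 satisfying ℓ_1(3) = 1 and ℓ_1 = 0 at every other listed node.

ℓ_1(z) = (z - 2)(z - 4)(z - 5)(z - 6) / [(1)·(-1)·(-2)·(-3)]
       = (z^4 - 17z^3 + 104z^2 - 268z + 240) / (-6)

ℓ_1(z) = -(1/6)z^4 + (17/6)z^3 - (52/3)z^2 + (134/3)z - 40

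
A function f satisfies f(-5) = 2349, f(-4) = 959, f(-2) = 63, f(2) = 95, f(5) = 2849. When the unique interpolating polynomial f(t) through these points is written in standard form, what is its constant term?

L_0(t) = (t + 4)(t + 2)(t - 2)(t - 5) / [210] = (1/210)t^4 - (1/210)t^3 - (4/35)t^2 + (2/105)t + 8/21
L_1(t) = (t + 5)(t + 2)(t - 2)(t - 5) / [-108] = -(1/108)t^4 + (29/108)t^2 - 25/27
L_2(t) = (t + 5)(t + 4)(t - 2)(t - 5) / [168] = (1/168)t^4 + (1/84)t^3 - (11/56)t^2 - (25/84)t + 25/21
L_3(t) = (t + 5)(t + 4)(t + 2)(t - 5) / [-504] = -(1/504)t^4 - (1/84)t^3 + (17/504)t^2 + (25/84)t + 25/63
L_4(t) = (t + 5)(t + 4)(t + 2)(t - 2) / [1890] = (1/1890)t^4 + (1/210)t^3 + (8/945)t^2 - (2/105)t - 8/189
f(t) = 2349·L_0 + 959·L_1 + 63·L_2 + 95·L_3 + 2849·L_4
Only the constant term is needed; take it from each L_i and combine:
2349·(8/21) + 959·(-25/27) + 63·(25/21) + 95·(25/63) + 2849·(-8/189) = -1

-1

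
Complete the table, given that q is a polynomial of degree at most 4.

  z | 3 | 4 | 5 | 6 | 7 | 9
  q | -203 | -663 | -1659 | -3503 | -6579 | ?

-18323

The 5 known values determine q uniquely (degree ≤ 4).
L_0(9) = (5)·(4)·(3)·(2)/[(-1)·(-2)·(-3)·(-4)] = 5
L_1(9) = (6)·(4)·(3)·(2)/[(1)·(-1)·(-2)·(-3)] = -24
L_2(9) = (6)·(5)·(3)·(2)/[(2)·(1)·(-1)·(-2)] = 45
L_3(9) = (6)·(5)·(4)·(2)/[(3)·(2)·(1)·(-1)] = -40
L_4(9) = (6)·(5)·(4)·(3)/[(4)·(3)·(2)·(1)] = 15
Sum: (-203)·(5) + (-663)·(-24) + (-1659)·(45) + (-3503)·(-40) + (-6579)·(15) = -18323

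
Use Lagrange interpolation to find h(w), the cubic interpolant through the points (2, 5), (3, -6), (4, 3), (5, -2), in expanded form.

h(w) = -(17/3)w^3 + 61w^2 - (625/3)w + 223

Build the Lagrange basis polynomials:
L_0(w) = (w - 3)(w - 4)(w - 5) / [-6] = -(1/6)w^3 + 2w^2 - (47/6)w + 10
L_1(w) = (w - 2)(w - 4)(w - 5) / [2] = (1/2)w^3 - (11/2)w^2 + 19w - 20
L_2(w) = (w - 2)(w - 3)(w - 5) / [-2] = -(1/2)w^3 + 5w^2 - (31/2)w + 15
L_3(w) = (w - 2)(w - 3)(w - 4) / [6] = (1/6)w^3 - (3/2)w^2 + (13/3)w - 4
h(w) = 5·L_0 + (-6)·L_1 + 3·L_2 + (-2)·L_3
  5·L_0(w) = -(5/6)w^3 + 10w^2 - (235/6)w + 50
  (-6)·L_1(w) = -3w^3 + 33w^2 - 114w + 120
  3·L_2(w) = -(3/2)w^3 + 15w^2 - (93/2)w + 45
  (-2)·L_3(w) = -(1/3)w^3 + 3w^2 - (26/3)w + 8
Adding term by term: -(17/3)w^3 + 61w^2 - (625/3)w + 223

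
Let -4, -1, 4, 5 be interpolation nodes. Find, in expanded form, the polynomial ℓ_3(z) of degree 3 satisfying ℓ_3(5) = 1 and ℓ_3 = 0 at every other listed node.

ℓ_3(z) = (1/54)z^3 + (1/54)z^2 - (8/27)z - 8/27

ℓ_3(z) = (z + 4)(z + 1)(z - 4) / [(9)·(6)·(1)]
       = (z^3 + z^2 - 16z - 16) / (54)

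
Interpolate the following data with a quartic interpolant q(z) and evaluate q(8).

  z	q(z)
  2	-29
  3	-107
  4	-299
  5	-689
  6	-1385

-4247

Evaluate each Lagrange basis at z = 8:
L_0(8) = (5)·(4)·(3)·(2)/[(-1)·(-2)·(-3)·(-4)] = 5
L_1(8) = (6)·(4)·(3)·(2)/[(1)·(-1)·(-2)·(-3)] = -24
L_2(8) = (6)·(5)·(3)·(2)/[(2)·(1)·(-1)·(-2)] = 45
L_3(8) = (6)·(5)·(4)·(2)/[(3)·(2)·(1)·(-1)] = -40
L_4(8) = (6)·(5)·(4)·(3)/[(4)·(3)·(2)·(1)] = 15
Sum: (-29)·(5) + (-107)·(-24) + (-299)·(45) + (-689)·(-40) + (-1385)·(15) = -4247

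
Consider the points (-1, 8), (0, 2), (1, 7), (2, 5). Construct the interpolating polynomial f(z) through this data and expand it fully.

Build the Lagrange basis polynomials:
L_0(z) = z(z - 1)(z - 2) / [-6] = -(1/6)z^3 + (1/2)z^2 - (1/3)z
L_1(z) = (z + 1)(z - 1)(z - 2) / [2] = (1/2)z^3 - z^2 - (1/2)z + 1
L_2(z) = (z + 1)z(z - 2) / [-2] = -(1/2)z^3 + (1/2)z^2 + z
L_3(z) = (z + 1)z(z - 1) / [6] = (1/6)z^3 - (1/6)z
f(z) = 8·L_0 + 2·L_1 + 7·L_2 + 5·L_3
  8·L_0(z) = -(4/3)z^3 + 4z^2 - (8/3)z
  2·L_1(z) = z^3 - 2z^2 - z + 2
  7·L_2(z) = -(7/2)z^3 + (7/2)z^2 + 7z
  5·L_3(z) = (5/6)z^3 - (5/6)z
Adding term by term: -3z^3 + (11/2)z^2 + (5/2)z + 2

f(z) = -3z^3 + (11/2)z^2 + (5/2)z + 2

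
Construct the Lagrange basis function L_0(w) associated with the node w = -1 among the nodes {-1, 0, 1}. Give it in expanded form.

L_0(w) = (1/2)w^2 - (1/2)w

L_0(w) = w(w - 1) / [(-1)·(-2)]
       = (w^2 - w) / (2)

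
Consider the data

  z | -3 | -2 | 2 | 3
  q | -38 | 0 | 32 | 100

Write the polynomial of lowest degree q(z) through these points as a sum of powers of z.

q(z) = 3z^3 + 3z^2 - 4z + 4

Newton's divided differences:
q[-3,-2] = (0 - (-38)) / (-2 - (-3)) = 38
q[-2,2] = (32 - 0) / (2 - (-2)) = 8
q[2,3] = (100 - 32) / (3 - 2) = 68
q[-3,-2,2] = (8 - 38) / (2 - (-3)) = -6
q[-2,2,3] = (68 - 8) / (3 - (-2)) = 12
q[-3,-2,2,3] = (12 - (-6)) / (3 - (-3)) = 3
q(z) = -38 + 38·(z + 3) + (-6)·(z + 3)(z + 2) + 3·(z + 3)(z + 2)(z - 2)
Expanding: q(z) = 3z^3 + 3z^2 - 4z + 4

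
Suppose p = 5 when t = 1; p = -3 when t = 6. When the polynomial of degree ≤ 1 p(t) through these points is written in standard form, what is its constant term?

Build the Lagrange basis polynomials:
L_0(t) = (t - 6) / [-5] = -(1/5)t + 6/5
L_1(t) = (t - 1) / [5] = (1/5)t - 1/5
p(t) = 5·L_0 + (-3)·L_1
Only the constant term is needed; take it from each L_i and combine:
5·(6/5) + (-3)·(-1/5) = 33/5

33/5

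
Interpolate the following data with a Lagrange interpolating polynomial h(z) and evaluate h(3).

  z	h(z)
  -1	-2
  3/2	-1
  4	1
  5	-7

468/175

L_0(3) = (3/2)·(-1)·(-2)/[(-5/2)·(-5)·(-6)] = -1/25
L_1(3) = (4)·(-1)·(-2)/[(5/2)·(-5/2)·(-7/2)] = 64/175
L_2(3) = (4)·(3/2)·(-2)/[(5)·(5/2)·(-1)] = 24/25
L_3(3) = (4)·(3/2)·(-1)/[(6)·(7/2)·(1)] = -2/7
Sum: (-2)·(-1/25) + (-1)·(64/175) + 1·(24/25) + (-7)·(-2/7) = 468/175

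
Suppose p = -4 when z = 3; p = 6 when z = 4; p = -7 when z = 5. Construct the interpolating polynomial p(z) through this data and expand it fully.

Build the Lagrange basis polynomials:
L_0(z) = (z - 4)(z - 5) / [2] = (1/2)z^2 - (9/2)z + 10
L_1(z) = (z - 3)(z - 5) / [-1] = -z^2 + 8z - 15
L_2(z) = (z - 3)(z - 4) / [2] = (1/2)z^2 - (7/2)z + 6
p(z) = (-4)·L_0 + 6·L_1 + (-7)·L_2
  (-4)·L_0(z) = -2z^2 + 18z - 40
  6·L_1(z) = -6z^2 + 48z - 90
  (-7)·L_2(z) = -(7/2)z^2 + (49/2)z - 42
Adding term by term: -(23/2)z^2 + (181/2)z - 172

p(z) = -(23/2)z^2 + (181/2)z - 172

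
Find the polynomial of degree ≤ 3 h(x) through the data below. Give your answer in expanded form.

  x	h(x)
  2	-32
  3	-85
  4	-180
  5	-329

Build the Lagrange basis polynomials:
L_0(x) = (x - 3)(x - 4)(x - 5) / [-6] = -(1/6)x^3 + 2x^2 - (47/6)x + 10
L_1(x) = (x - 2)(x - 4)(x - 5) / [2] = (1/2)x^3 - (11/2)x^2 + 19x - 20
L_2(x) = (x - 2)(x - 3)(x - 5) / [-2] = -(1/2)x^3 + 5x^2 - (31/2)x + 15
L_3(x) = (x - 2)(x - 3)(x - 4) / [6] = (1/6)x^3 - (3/2)x^2 + (13/3)x - 4
h(x) = (-32)·L_0 + (-85)·L_1 + (-180)·L_2 + (-329)·L_3
  (-32)·L_0(x) = (16/3)x^3 - 64x^2 + (752/3)x - 320
  (-85)·L_1(x) = -(85/2)x^3 + (935/2)x^2 - 1615x + 1700
  (-180)·L_2(x) = 90x^3 - 900x^2 + 2790x - 2700
  (-329)·L_3(x) = -(329/6)x^3 + (987/2)x^2 - (4277/3)x + 1316
Adding term by term: -2x^3 - 3x^2 - 4

h(x) = -2x^3 - 3x^2 - 4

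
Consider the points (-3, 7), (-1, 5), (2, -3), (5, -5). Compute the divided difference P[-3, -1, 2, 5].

1/12

P[-3,-1] = (5 - 7) / (-1 - (-3)) = -1
P[-1,2] = (-3 - 5) / (2 - (-1)) = -8/3
P[2,5] = (-5 - (-3)) / (5 - 2) = -2/3
P[-3,-1,2] = (-8/3 - (-1)) / (2 - (-3)) = -1/3
P[-1,2,5] = (-2/3 - (-8/3)) / (5 - (-1)) = 1/3
P[-3,-1,2,5] = (1/3 - (-1/3)) / (5 - (-3)) = 1/12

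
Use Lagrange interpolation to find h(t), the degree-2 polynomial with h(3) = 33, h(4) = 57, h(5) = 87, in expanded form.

Build the Lagrange basis polynomials:
L_0(t) = (t - 4)(t - 5) / [2] = (1/2)t^2 - (9/2)t + 10
L_1(t) = (t - 3)(t - 5) / [-1] = -t^2 + 8t - 15
L_2(t) = (t - 3)(t - 4) / [2] = (1/2)t^2 - (7/2)t + 6
h(t) = 33·L_0 + 57·L_1 + 87·L_2
  33·L_0(t) = (33/2)t^2 - (297/2)t + 330
  57·L_1(t) = -57t^2 + 456t - 855
  87·L_2(t) = (87/2)t^2 - (609/2)t + 522
Adding term by term: 3t^2 + 3t - 3

h(t) = 3t^2 + 3t - 3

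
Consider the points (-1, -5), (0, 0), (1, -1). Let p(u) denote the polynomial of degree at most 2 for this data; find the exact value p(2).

Using Newton's divided-difference form:
p[-1,0] = (0 - (-5)) / (0 - (-1)) = 5
p[0,1] = (-1 - 0) / (1 - 0) = -1
p[-1,0,1] = (-1 - 5) / (1 - (-1)) = -3
p(2) = -5 + 5·(3) + (-3)·(3)·(2) = -8

-8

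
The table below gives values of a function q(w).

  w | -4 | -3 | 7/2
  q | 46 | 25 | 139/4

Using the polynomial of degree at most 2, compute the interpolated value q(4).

Evaluate each Lagrange basis at w = 4:
L_0(4) = (7)·(1/2)/[(-1)·(-15/2)] = 7/15
L_1(4) = (8)·(1/2)/[(1)·(-13/2)] = -8/13
L_2(4) = (8)·(7)/[(15/2)·(13/2)] = 224/195
Sum: 46·(7/15) + 25·(-8/13) + 139/4·(224/195) = 46

46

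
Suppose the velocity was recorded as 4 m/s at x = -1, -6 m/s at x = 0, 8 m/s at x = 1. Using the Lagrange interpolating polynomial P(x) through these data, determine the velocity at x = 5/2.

L_0(5/2) = (5/2)·(3/2)/[(-1)·(-2)] = 15/8
L_1(5/2) = (7/2)·(3/2)/[(1)·(-1)] = -21/4
L_2(5/2) = (7/2)·(5/2)/[(2)·(1)] = 35/8
Sum: 4·(15/8) + (-6)·(-21/4) + 8·(35/8) = 74

74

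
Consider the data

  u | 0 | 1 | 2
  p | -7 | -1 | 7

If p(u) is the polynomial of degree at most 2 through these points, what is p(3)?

L_0(3) = (2)·(1)/[(-1)·(-2)] = 1
L_1(3) = (3)·(1)/[(1)·(-1)] = -3
L_2(3) = (3)·(2)/[(2)·(1)] = 3
Sum: (-7)·(1) + (-1)·(-3) + 7·(3) = 17

17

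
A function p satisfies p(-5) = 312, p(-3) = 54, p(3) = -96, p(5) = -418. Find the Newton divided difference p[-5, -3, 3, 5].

-3

p[-5,-3] = (54 - 312) / (-3 - (-5)) = -129
p[-3,3] = (-96 - 54) / (3 - (-3)) = -25
p[3,5] = (-418 - (-96)) / (5 - 3) = -161
p[-5,-3,3] = (-25 - (-129)) / (3 - (-5)) = 13
p[-3,3,5] = (-161 - (-25)) / (5 - (-3)) = -17
p[-5,-3,3,5] = (-17 - 13) / (5 - (-5)) = -3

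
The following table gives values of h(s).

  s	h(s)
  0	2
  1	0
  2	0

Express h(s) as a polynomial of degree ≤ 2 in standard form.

Newton's divided differences:
h[0,1] = (0 - 2) / (1 - 0) = -2
h[1,2] = (0 - 0) / (2 - 1) = 0
h[0,1,2] = (0 - (-2)) / (2 - 0) = 1
h(s) = 2 + (-2)·s + 1·s(s - 1)
Expanding: h(s) = s^2 - 3s + 2

h(s) = s^2 - 3s + 2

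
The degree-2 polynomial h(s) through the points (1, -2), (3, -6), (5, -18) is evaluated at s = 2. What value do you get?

-3

L_0(2) = (-1)·(-3)/[(-2)·(-4)] = 3/8
L_1(2) = (1)·(-3)/[(2)·(-2)] = 3/4
L_2(2) = (1)·(-1)/[(4)·(2)] = -1/8
Sum: (-2)·(3/8) + (-6)·(3/4) + (-18)·(-1/8) = -3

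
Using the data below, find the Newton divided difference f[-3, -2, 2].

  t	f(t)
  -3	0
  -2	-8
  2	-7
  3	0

33/20

f[-3,-2] = (-8 - 0) / (-2 - (-3)) = -8
f[-2,2] = (-7 - (-8)) / (2 - (-2)) = 1/4
f[-3,-2,2] = (1/4 - (-8)) / (2 - (-3)) = 33/20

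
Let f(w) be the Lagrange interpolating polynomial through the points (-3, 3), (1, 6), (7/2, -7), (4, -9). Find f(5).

-5129/455

Evaluate each Lagrange basis at w = 5:
L_0(5) = (4)·(3/2)·(1)/[(-4)·(-13/2)·(-7)] = -3/91
L_1(5) = (8)·(3/2)·(1)/[(4)·(-5/2)·(-3)] = 2/5
L_2(5) = (8)·(4)·(1)/[(13/2)·(5/2)·(-1/2)] = -256/65
L_3(5) = (8)·(4)·(3/2)/[(7)·(3)·(1/2)] = 32/7
Sum: 3·(-3/91) + 6·(2/5) + (-7)·(-256/65) + (-9)·(32/7) = -5129/455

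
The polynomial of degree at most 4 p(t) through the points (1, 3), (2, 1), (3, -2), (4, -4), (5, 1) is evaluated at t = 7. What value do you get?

76

Evaluate each Lagrange basis at t = 7:
L_0(7) = (5)·(4)·(3)·(2)/[(-1)·(-2)·(-3)·(-4)] = 5
L_1(7) = (6)·(4)·(3)·(2)/[(1)·(-1)·(-2)·(-3)] = -24
L_2(7) = (6)·(5)·(3)·(2)/[(2)·(1)·(-1)·(-2)] = 45
L_3(7) = (6)·(5)·(4)·(2)/[(3)·(2)·(1)·(-1)] = -40
L_4(7) = (6)·(5)·(4)·(3)/[(4)·(3)·(2)·(1)] = 15
Sum: 3·(5) + 1·(-24) + (-2)·(45) + (-4)·(-40) + 1·(15) = 76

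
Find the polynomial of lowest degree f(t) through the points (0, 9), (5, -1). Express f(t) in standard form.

Build the Lagrange basis polynomials:
L_0(t) = (t - 5) / [-5] = -(1/5)t + 1
L_1(t) = t / [5] = (1/5)t
f(t) = 9·L_0 + (-1)·L_1
  9·L_0(t) = -(9/5)t + 9
  (-1)·L_1(t) = -(1/5)t
Adding term by term: -2t + 9

f(t) = -2t + 9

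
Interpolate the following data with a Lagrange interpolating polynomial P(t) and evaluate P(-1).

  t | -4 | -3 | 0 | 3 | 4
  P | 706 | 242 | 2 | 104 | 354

Evaluate each Lagrange basis at t = -1:
L_0(-1) = (2)·(-1)·(-4)·(-5)/[(-1)·(-4)·(-7)·(-8)] = -5/28
L_1(-1) = (3)·(-1)·(-4)·(-5)/[(1)·(-3)·(-6)·(-7)] = 10/21
L_2(-1) = (3)·(2)·(-4)·(-5)/[(4)·(3)·(-3)·(-4)] = 5/6
L_3(-1) = (3)·(2)·(-1)·(-5)/[(7)·(6)·(3)·(-1)] = -5/21
L_4(-1) = (3)·(2)·(-1)·(-4)/[(8)·(7)·(4)·(1)] = 3/28
Sum: 706·(-5/28) + 242·(10/21) + 2·(5/6) + 104·(-5/21) + 354·(3/28) = 4

4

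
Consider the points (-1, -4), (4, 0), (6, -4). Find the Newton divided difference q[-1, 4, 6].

-2/5

q[-1,4] = (0 - (-4)) / (4 - (-1)) = 4/5
q[4,6] = (-4 - 0) / (6 - 4) = -2
q[-1,4,6] = (-2 - 4/5) / (6 - (-1)) = -2/5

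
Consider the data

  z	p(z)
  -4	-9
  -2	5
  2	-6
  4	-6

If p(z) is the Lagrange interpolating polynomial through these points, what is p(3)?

Evaluate each Lagrange basis at z = 3:
L_0(3) = (5)·(1)·(-1)/[(-2)·(-6)·(-8)] = 5/96
L_1(3) = (7)·(1)·(-1)/[(2)·(-4)·(-6)] = -7/48
L_2(3) = (7)·(5)·(-1)/[(6)·(4)·(-2)] = 35/48
L_3(3) = (7)·(5)·(1)/[(8)·(6)·(2)] = 35/96
Sum: (-9)·(5/96) + 5·(-7/48) + (-6)·(35/48) + (-6)·(35/96) = -745/96

-745/96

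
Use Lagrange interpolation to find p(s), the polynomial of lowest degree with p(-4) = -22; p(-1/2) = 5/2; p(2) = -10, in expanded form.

L_0(s) = (s + 1/2)(s - 2) / [21] = (1/21)s^2 - (1/14)s - 1/21
L_1(s) = (s + 4)(s - 2) / [-35/4] = -(4/35)s^2 - (8/35)s + 32/35
L_2(s) = (s + 4)(s + 1/2) / [15] = (1/15)s^2 + (3/10)s + 2/15
p(s) = (-22)·L_0 + (5/2)·L_1 + (-10)·L_2
  (-22)·L_0(s) = -(22/21)s^2 + (11/7)s + 22/21
  (5/2)·L_1(s) = -(2/7)s^2 - (4/7)s + 16/7
  (-10)·L_2(s) = -(2/3)s^2 - 3s - 4/3
Adding term by term: -2s^2 - 2s + 2

p(s) = -2s^2 - 2s + 2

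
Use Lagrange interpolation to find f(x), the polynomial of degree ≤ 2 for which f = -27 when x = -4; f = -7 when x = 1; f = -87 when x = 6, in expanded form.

f(x) = -2x^2 - 2x - 3

Build the Lagrange basis polynomials:
L_0(x) = (x - 1)(x - 6) / [50] = (1/50)x^2 - (7/50)x + 3/25
L_1(x) = (x + 4)(x - 6) / [-25] = -(1/25)x^2 + (2/25)x + 24/25
L_2(x) = (x + 4)(x - 1) / [50] = (1/50)x^2 + (3/50)x - 2/25
f(x) = (-27)·L_0 + (-7)·L_1 + (-87)·L_2
  (-27)·L_0(x) = -(27/50)x^2 + (189/50)x - 81/25
  (-7)·L_1(x) = (7/25)x^2 - (14/25)x - 168/25
  (-87)·L_2(x) = -(87/50)x^2 - (261/50)x + 174/25
Adding term by term: -2x^2 - 2x - 3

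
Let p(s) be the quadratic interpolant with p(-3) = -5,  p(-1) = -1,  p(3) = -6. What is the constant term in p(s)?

-5/8

Build the Lagrange basis polynomials:
L_0(s) = (s + 1)(s - 3) / [12] = (1/12)s^2 - (1/6)s - 1/4
L_1(s) = (s + 3)(s - 3) / [-8] = -(1/8)s^2 + 9/8
L_2(s) = (s + 3)(s + 1) / [24] = (1/24)s^2 + (1/6)s + 1/8
p(s) = (-5)·L_0 + (-1)·L_1 + (-6)·L_2
Only the constant term is needed; take it from each L_i and combine:
(-5)·(-1/4) + (-1)·(9/8) + (-6)·(1/8) = -5/8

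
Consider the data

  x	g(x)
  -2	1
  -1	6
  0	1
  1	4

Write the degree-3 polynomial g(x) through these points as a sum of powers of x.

g(x) = 3x^3 + 4x^2 - 4x + 1

L_0(x) = (x + 1)x(x - 1) / [-6] = -(1/6)x^3 + (1/6)x
L_1(x) = (x + 2)x(x - 1) / [2] = (1/2)x^3 + (1/2)x^2 - x
L_2(x) = (x + 2)(x + 1)(x - 1) / [-2] = -(1/2)x^3 - x^2 + (1/2)x + 1
L_3(x) = (x + 2)(x + 1)x / [6] = (1/6)x^3 + (1/2)x^2 + (1/3)x
g(x) = 1·L_0 + 6·L_1 + 1·L_2 + 4·L_3
  1·L_0(x) = -(1/6)x^3 + (1/6)x
  6·L_1(x) = 3x^3 + 3x^2 - 6x
  1·L_2(x) = -(1/2)x^3 - x^2 + (1/2)x + 1
  4·L_3(x) = (2/3)x^3 + 2x^2 + (4/3)x
Adding term by term: 3x^3 + 4x^2 - 4x + 1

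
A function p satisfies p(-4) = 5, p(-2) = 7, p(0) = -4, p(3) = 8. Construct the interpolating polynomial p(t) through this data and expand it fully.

L_0(t) = (t + 2)t(t - 3) / [-56] = -(1/56)t^3 + (1/56)t^2 + (3/28)t
L_1(t) = (t + 4)t(t - 3) / [20] = (1/20)t^3 + (1/20)t^2 - (3/5)t
L_2(t) = (t + 4)(t + 2)(t - 3) / [-24] = -(1/24)t^3 - (1/8)t^2 + (5/12)t + 1
L_3(t) = (t + 4)(t + 2)t / [105] = (1/105)t^3 + (2/35)t^2 + (8/105)t
p(t) = 5·L_0 + 7·L_1 + (-4)·L_2 + 8·L_3
  5·L_0(t) = -(5/56)t^3 + (5/56)t^2 + (15/28)t
  7·L_1(t) = (7/20)t^3 + (7/20)t^2 - (21/5)t
  (-4)·L_2(t) = (1/6)t^3 + (1/2)t^2 - (5/3)t - 4
  8·L_3(t) = (8/105)t^3 + (16/35)t^2 + (64/105)t
Adding term by term: (141/280)t^3 + (391/280)t^2 - (661/140)t - 4

p(t) = (141/280)t^3 + (391/280)t^2 - (661/140)t - 4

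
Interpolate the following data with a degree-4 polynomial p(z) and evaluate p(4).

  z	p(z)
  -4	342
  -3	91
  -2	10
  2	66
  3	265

Evaluate each Lagrange basis at z = 4:
L_0(4) = (7)·(6)·(2)·(1)/[(-1)·(-2)·(-6)·(-7)] = 1
L_1(4) = (8)·(6)·(2)·(1)/[(1)·(-1)·(-5)·(-6)] = -16/5
L_2(4) = (8)·(7)·(2)·(1)/[(2)·(1)·(-4)·(-5)] = 14/5
L_3(4) = (8)·(7)·(6)·(1)/[(6)·(5)·(4)·(-1)] = -14/5
L_4(4) = (8)·(7)·(6)·(2)/[(7)·(6)·(5)·(1)] = 16/5
Sum: 342·(1) + 91·(-16/5) + 10·(14/5) + 66·(-14/5) + 265·(16/5) = 742

742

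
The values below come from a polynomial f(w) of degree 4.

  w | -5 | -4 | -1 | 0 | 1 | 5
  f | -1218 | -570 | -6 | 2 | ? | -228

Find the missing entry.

The 5 known values determine f uniquely (degree ≤ 4).
Evaluate each Lagrange basis at w = 1:
L_0(1) = (5)·(2)·(1)·(-4)/[(-1)·(-4)·(-5)·(-10)] = -1/5
L_1(1) = (6)·(2)·(1)·(-4)/[(1)·(-3)·(-4)·(-9)] = 4/9
L_2(1) = (6)·(5)·(1)·(-4)/[(4)·(3)·(-1)·(-6)] = -5/3
L_3(1) = (6)·(5)·(2)·(-4)/[(5)·(4)·(1)·(-5)] = 12/5
L_4(1) = (6)·(5)·(2)·(1)/[(10)·(9)·(6)·(5)] = 1/45
Sum: (-1218)·(-1/5) + (-570)·(4/9) + (-6)·(-5/3) + 2·(12/5) + (-228)·(1/45) = 0

0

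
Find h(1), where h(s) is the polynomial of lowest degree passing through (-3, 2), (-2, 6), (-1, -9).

Evaluate each Lagrange basis at s = 1:
L_0(1) = (3)·(2)/[(-1)·(-2)] = 3
L_1(1) = (4)·(2)/[(1)·(-1)] = -8
L_2(1) = (4)·(3)/[(2)·(1)] = 6
Sum: 2·(3) + 6·(-8) + (-9)·(6) = -96

-96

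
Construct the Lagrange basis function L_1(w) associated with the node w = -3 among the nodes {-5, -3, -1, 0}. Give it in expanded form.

L_1(w) = (1/12)w^3 + (1/2)w^2 + (5/12)w

L_1(w) = (w + 5)(w + 1)w / [(2)·(-2)·(-3)]
       = (w^3 + 6w^2 + 5w) / (12)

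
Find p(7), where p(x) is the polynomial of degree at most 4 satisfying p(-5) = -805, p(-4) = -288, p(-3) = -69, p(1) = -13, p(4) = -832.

-6349

Evaluate each Lagrange basis at x = 7:
L_0(7) = (11)·(10)·(6)·(3)/[(-1)·(-2)·(-6)·(-9)] = 55/3
L_1(7) = (12)·(10)·(6)·(3)/[(1)·(-1)·(-5)·(-8)] = -54
L_2(7) = (12)·(11)·(6)·(3)/[(2)·(1)·(-4)·(-7)] = 297/7
L_3(7) = (12)·(11)·(10)·(3)/[(6)·(5)·(4)·(-3)] = -11
L_4(7) = (12)·(11)·(10)·(6)/[(9)·(8)·(7)·(3)] = 110/21
Sum: (-805)·(55/3) + (-288)·(-54) + (-69)·(297/7) + (-13)·(-11) + (-832)·(110/21) = -6349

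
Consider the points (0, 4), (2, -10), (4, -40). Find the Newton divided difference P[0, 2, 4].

P[0,2] = (-10 - 4) / (2 - 0) = -7
P[2,4] = (-40 - (-10)) / (4 - 2) = -15
P[0,2,4] = (-15 - (-7)) / (4 - 0) = -2

-2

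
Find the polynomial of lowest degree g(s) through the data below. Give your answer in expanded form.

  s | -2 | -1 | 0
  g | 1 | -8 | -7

g(s) = 5s^2 + 6s - 7

L_0(s) = (s + 1)s / [2] = (1/2)s^2 + (1/2)s
L_1(s) = (s + 2)s / [-1] = -s^2 - 2s
L_2(s) = (s + 2)(s + 1) / [2] = (1/2)s^2 + (3/2)s + 1
g(s) = 1·L_0 + (-8)·L_1 + (-7)·L_2
  1·L_0(s) = (1/2)s^2 + (1/2)s
  (-8)·L_1(s) = 8s^2 + 16s
  (-7)·L_2(s) = -(7/2)s^2 - (21/2)s - 7
Adding term by term: 5s^2 + 6s - 7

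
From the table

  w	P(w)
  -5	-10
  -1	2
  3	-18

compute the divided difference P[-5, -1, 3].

-1

P[-5,-1] = (2 - (-10)) / (-1 - (-5)) = 3
P[-1,3] = (-18 - 2) / (3 - (-1)) = -5
P[-5,-1,3] = (-5 - 3) / (3 - (-5)) = -1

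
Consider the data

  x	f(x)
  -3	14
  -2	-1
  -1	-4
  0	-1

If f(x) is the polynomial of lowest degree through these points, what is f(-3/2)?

-29/8

Evaluate each Lagrange basis at x = -3/2:
L_0(-3/2) = (1/2)·(-1/2)·(-3/2)/[(-1)·(-2)·(-3)] = -1/16
L_1(-3/2) = (3/2)·(-1/2)·(-3/2)/[(1)·(-1)·(-2)] = 9/16
L_2(-3/2) = (3/2)·(1/2)·(-3/2)/[(2)·(1)·(-1)] = 9/16
L_3(-3/2) = (3/2)·(1/2)·(-1/2)/[(3)·(2)·(1)] = -1/16
Sum: 14·(-1/16) + (-1)·(9/16) + (-4)·(9/16) + (-1)·(-1/16) = -29/8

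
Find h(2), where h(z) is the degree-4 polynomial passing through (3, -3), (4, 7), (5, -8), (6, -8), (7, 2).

L_0(2) = (-2)·(-3)·(-4)·(-5)/[(-1)·(-2)·(-3)·(-4)] = 5
L_1(2) = (-1)·(-3)·(-4)·(-5)/[(1)·(-1)·(-2)·(-3)] = -10
L_2(2) = (-1)·(-2)·(-4)·(-5)/[(2)·(1)·(-1)·(-2)] = 10
L_3(2) = (-1)·(-2)·(-3)·(-5)/[(3)·(2)·(1)·(-1)] = -5
L_4(2) = (-1)·(-2)·(-3)·(-4)/[(4)·(3)·(2)·(1)] = 1
Sum: (-3)·(5) + 7·(-10) + (-8)·(10) + (-8)·(-5) + 2·(1) = -123

-123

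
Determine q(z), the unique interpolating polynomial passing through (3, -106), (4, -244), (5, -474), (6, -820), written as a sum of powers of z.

q(z) = -4z^3 + 2z^2 - 4z - 4

Newton's divided differences:
q[3,4] = (-244 - (-106)) / (4 - 3) = -138
q[4,5] = (-474 - (-244)) / (5 - 4) = -230
q[5,6] = (-820 - (-474)) / (6 - 5) = -346
q[3,4,5] = (-230 - (-138)) / (5 - 3) = -46
q[4,5,6] = (-346 - (-230)) / (6 - 4) = -58
q[3,4,5,6] = (-58 - (-46)) / (6 - 3) = -4
q(z) = -106 + (-138)·(z - 3) + (-46)·(z - 3)(z - 4) + (-4)·(z - 3)(z - 4)(z - 5)
Expanding: q(z) = -4z^3 + 2z^2 - 4z - 4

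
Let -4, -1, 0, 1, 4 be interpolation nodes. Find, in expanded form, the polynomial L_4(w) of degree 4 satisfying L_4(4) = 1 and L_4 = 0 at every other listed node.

L_4(w) = (1/480)w^4 + (1/120)w^3 - (1/480)w^2 - (1/120)w

L_4(w) = (w + 4)(w + 1)w(w - 1) / [(8)·(5)·(4)·(3)]
       = (w^4 + 4w^3 - w^2 - 4w) / (480)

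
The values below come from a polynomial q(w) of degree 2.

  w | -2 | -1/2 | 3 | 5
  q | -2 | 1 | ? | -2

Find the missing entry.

The 3 known values determine q uniquely (degree ≤ 2).
L_0(3) = (7/2)·(-2)/[(-3/2)·(-7)] = -2/3
L_1(3) = (5)·(-2)/[(3/2)·(-11/2)] = 40/33
L_2(3) = (5)·(7/2)/[(7)·(11/2)] = 5/11
Sum: (-2)·(-2/3) + 1·(40/33) + (-2)·(5/11) = 18/11

18/11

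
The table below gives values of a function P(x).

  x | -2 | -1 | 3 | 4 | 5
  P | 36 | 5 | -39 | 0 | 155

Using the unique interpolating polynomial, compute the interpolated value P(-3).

147

Evaluate each Lagrange basis at x = -3:
L_0(-3) = (-2)·(-6)·(-7)·(-8)/[(-1)·(-5)·(-6)·(-7)] = 16/5
L_1(-3) = (-1)·(-6)·(-7)·(-8)/[(1)·(-4)·(-5)·(-6)] = -14/5
L_2(-3) = (-1)·(-2)·(-7)·(-8)/[(5)·(4)·(-1)·(-2)] = 14/5
L_3(-3) = (-1)·(-2)·(-6)·(-8)/[(6)·(5)·(1)·(-1)] = -16/5
L_4(-3) = (-1)·(-2)·(-6)·(-7)/[(7)·(6)·(2)·(1)] = 1
Sum: 36·(16/5) + 5·(-14/5) + (-39)·(14/5) + 0 + 155·(1) = 147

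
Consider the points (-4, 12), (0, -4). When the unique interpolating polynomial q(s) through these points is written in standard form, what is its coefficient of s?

The leading coefficient equals the top divided difference q[-4,0].
q[-4,0] = (-4 - 12) / (0 - (-4)) = -4

-4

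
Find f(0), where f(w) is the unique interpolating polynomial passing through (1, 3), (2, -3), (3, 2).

20

Using Newton's divided-difference form:
f[1,2] = (-3 - 3) / (2 - 1) = -6
f[2,3] = (2 - (-3)) / (3 - 2) = 5
f[1,2,3] = (5 - (-6)) / (3 - 1) = 11/2
f(0) = 3 + (-6)·(-1) + (11/2)·(-1)·(-2) = 20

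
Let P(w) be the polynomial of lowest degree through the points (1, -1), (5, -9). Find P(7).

L_0(7) = (2)/[(-4)] = -1/2
L_1(7) = (6)/[(4)] = 3/2
Sum: (-1)·(-1/2) + (-9)·(3/2) = -13

-13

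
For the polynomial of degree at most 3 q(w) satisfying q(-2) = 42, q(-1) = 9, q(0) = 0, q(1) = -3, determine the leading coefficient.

-3

Build the Lagrange basis polynomials:
L_0(w) = (w + 1)w(w - 1) / [-6] = -(1/6)w^3 + (1/6)w
L_1(w) = (w + 2)w(w - 1) / [2] = (1/2)w^3 + (1/2)w^2 - w
L_2(w) = (w + 2)(w + 1)(w - 1) / [-2] = -(1/2)w^3 - w^2 + (1/2)w + 1
L_3(w) = (w + 2)(w + 1)w / [6] = (1/6)w^3 + (1/2)w^2 + (1/3)w
q(w) = 42·L_0 + 9·L_1 + 0·L_2 + (-3)·L_3
Only the coefficient of w^3 is needed; take it from each L_i and combine:
42·(-1/6) + 9·(1/2) + 0·(-1/2) + (-3)·(1/6) = -3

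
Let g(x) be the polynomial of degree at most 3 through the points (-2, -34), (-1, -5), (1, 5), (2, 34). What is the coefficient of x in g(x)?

1

Build the Lagrange basis polynomials:
L_0(x) = (x + 1)(x - 1)(x - 2) / [-12] = -(1/12)x^3 + (1/6)x^2 + (1/12)x - 1/6
L_1(x) = (x + 2)(x - 1)(x - 2) / [6] = (1/6)x^3 - (1/6)x^2 - (2/3)x + 2/3
L_2(x) = (x + 2)(x + 1)(x - 2) / [-6] = -(1/6)x^3 - (1/6)x^2 + (2/3)x + 2/3
L_3(x) = (x + 2)(x + 1)(x - 1) / [12] = (1/12)x^3 + (1/6)x^2 - (1/12)x - 1/6
g(x) = (-34)·L_0 + (-5)·L_1 + 5·L_2 + 34·L_3
Only the coefficient of x is needed; take it from each L_i and combine:
(-34)·(1/12) + (-5)·(-2/3) + 5·(2/3) + 34·(-1/12) = 1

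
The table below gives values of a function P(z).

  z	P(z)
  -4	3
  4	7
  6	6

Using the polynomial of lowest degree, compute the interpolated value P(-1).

6

Evaluate each Lagrange basis at z = -1:
L_0(-1) = (-5)·(-7)/[(-8)·(-10)] = 7/16
L_1(-1) = (3)·(-7)/[(8)·(-2)] = 21/16
L_2(-1) = (3)·(-5)/[(10)·(2)] = -3/4
Sum: 3·(7/16) + 7·(21/16) + 6·(-3/4) = 6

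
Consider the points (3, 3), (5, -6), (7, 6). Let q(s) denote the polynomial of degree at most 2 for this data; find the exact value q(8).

Evaluate each Lagrange basis at s = 8:
L_0(8) = (3)·(1)/[(-2)·(-4)] = 3/8
L_1(8) = (5)·(1)/[(2)·(-2)] = -5/4
L_2(8) = (5)·(3)/[(4)·(2)] = 15/8
Sum: 3·(3/8) + (-6)·(-5/4) + 6·(15/8) = 159/8

159/8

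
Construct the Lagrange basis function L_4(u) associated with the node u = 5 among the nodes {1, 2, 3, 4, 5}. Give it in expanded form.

L_4(u) = (u - 1)(u - 2)(u - 3)(u - 4) / [(4)·(3)·(2)·(1)]
       = (u^4 - 10u^3 + 35u^2 - 50u + 24) / (24)

L_4(u) = (1/24)u^4 - (5/12)u^3 + (35/24)u^2 - (25/12)u + 1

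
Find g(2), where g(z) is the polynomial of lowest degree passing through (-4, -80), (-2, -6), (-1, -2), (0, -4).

22

Evaluate each Lagrange basis at z = 2:
L_0(2) = (4)·(3)·(2)/[(-2)·(-3)·(-4)] = -1
L_1(2) = (6)·(3)·(2)/[(2)·(-1)·(-2)] = 9
L_2(2) = (6)·(4)·(2)/[(3)·(1)·(-1)] = -16
L_3(2) = (6)·(4)·(3)/[(4)·(2)·(1)] = 9
Sum: (-80)·(-1) + (-6)·(9) + (-2)·(-16) + (-4)·(9) = 22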